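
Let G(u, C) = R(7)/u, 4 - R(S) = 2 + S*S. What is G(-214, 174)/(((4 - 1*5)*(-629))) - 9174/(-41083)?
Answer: 1236806345/5530018298 ≈ 0.22365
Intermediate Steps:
R(S) = 2 - S**2 (R(S) = 4 - (2 + S*S) = 4 - (2 + S**2) = 4 + (-2 - S**2) = 2 - S**2)
G(u, C) = -47/u (G(u, C) = (2 - 1*7**2)/u = (2 - 1*49)/u = (2 - 49)/u = -47/u)
G(-214, 174)/(((4 - 1*5)*(-629))) - 9174/(-41083) = (-47/(-214))/(((4 - 1*5)*(-629))) - 9174/(-41083) = (-47*(-1/214))/(((4 - 5)*(-629))) - 9174*(-1/41083) = 47/(214*((-1*(-629)))) + 9174/41083 = (47/214)/629 + 9174/41083 = (47/214)*(1/629) + 9174/41083 = 47/134606 + 9174/41083 = 1236806345/5530018298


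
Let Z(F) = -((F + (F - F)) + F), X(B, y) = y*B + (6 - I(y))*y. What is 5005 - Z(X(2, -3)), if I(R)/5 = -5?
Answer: 4807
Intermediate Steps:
I(R) = -25 (I(R) = 5*(-5) = -25)
X(B, y) = 31*y + B*y (X(B, y) = y*B + (6 - 1*(-25))*y = B*y + (6 + 25)*y = B*y + 31*y = 31*y + B*y)
Z(F) = -2*F (Z(F) = -((F + 0) + F) = -(F + F) = -2*F)
5005 - Z(X(2, -3)) = 5005 - (-2)*(-3*(31 + 2)) = 5005 - (-2)*(-3*33) = 5005 - (-2)*(-99) = 5005 - 1*198 = 5005 - 198 = 4807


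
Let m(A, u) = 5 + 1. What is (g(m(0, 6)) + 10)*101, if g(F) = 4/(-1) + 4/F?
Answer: 2020/3 ≈ 673.33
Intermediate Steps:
m(A, u) = 6
g(F) = -4 + 4/F (g(F) = 4*(-1) + 4/F = -4 + 4/F)
(g(m(0, 6)) + 10)*101 = ((-4 + 4/6) + 10)*101 = ((-4 + 4*(⅙)) + 10)*101 = ((-4 + ⅔) + 10)*101 = (-10/3 + 10)*101 = (20/3)*101 = 2020/3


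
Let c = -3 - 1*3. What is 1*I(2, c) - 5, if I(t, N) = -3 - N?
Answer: -2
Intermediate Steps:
c = -6 (c = -3 - 3 = -6)
1*I(2, c) - 5 = 1*(-3 - 1*(-6)) - 5 = 1*(-3 + 6) - 5 = 1*3 - 5 = 3 - 5 = -2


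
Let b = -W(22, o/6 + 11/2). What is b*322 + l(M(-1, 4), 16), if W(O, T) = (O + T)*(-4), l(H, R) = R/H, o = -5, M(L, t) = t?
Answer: 103052/3 ≈ 34351.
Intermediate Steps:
W(O, T) = -4*O - 4*T
b = 320/3 (b = -(-4*22 - 4*(-5/6 + 11/2)) = -(-88 - 4*(-5*1/6 + 11*(1/2))) = -(-88 - 4*(-5/6 + 11/2)) = -(-88 - 4*14/3) = -(-88 - 56/3) = -1*(-320/3) = 320/3 ≈ 106.67)
b*322 + l(M(-1, 4), 16) = (320/3)*322 + 16/4 = 103040/3 + 16*(1/4) = 103040/3 + 4 = 103052/3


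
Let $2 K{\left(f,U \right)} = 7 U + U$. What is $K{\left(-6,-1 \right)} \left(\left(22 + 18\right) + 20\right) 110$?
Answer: $-26400$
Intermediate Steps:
$K{\left(f,U \right)} = 4 U$ ($K{\left(f,U \right)} = \frac{7 U + U}{2} = \frac{8 U}{2} = 4 U$)
$K{\left(-6,-1 \right)} \left(\left(22 + 18\right) + 20\right) 110 = 4 \left(-1\right) \left(\left(22 + 18\right) + 20\right) 110 = - 4 \left(40 + 20\right) 110 = \left(-4\right) 60 \cdot 110 = \left(-240\right) 110 = -26400$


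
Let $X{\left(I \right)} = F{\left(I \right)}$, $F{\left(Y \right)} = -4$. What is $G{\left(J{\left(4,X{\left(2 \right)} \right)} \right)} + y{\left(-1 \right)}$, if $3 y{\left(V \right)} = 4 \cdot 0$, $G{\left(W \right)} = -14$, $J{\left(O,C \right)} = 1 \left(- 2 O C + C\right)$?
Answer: $-14$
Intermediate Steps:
$X{\left(I \right)} = -4$
$J{\left(O,C \right)} = C - 2 C O$ ($J{\left(O,C \right)} = 1 \left(- 2 C O + C\right) = 1 \left(C - 2 C O\right) = C - 2 C O$)
$y{\left(V \right)} = 0$ ($y{\left(V \right)} = \frac{4 \cdot 0}{3} = \frac{1}{3} \cdot 0 = 0$)
$G{\left(J{\left(4,X{\left(2 \right)} \right)} \right)} + y{\left(-1 \right)} = -14 + 0 = -14$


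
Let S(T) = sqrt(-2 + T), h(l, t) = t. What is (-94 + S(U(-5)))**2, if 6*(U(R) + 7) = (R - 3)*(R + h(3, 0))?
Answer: (282 - I*sqrt(21))**2/9 ≈ 8833.7 - 287.17*I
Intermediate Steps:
U(R) = -7 + R*(-3 + R)/6 (U(R) = -7 + ((R - 3)*(R + 0))/6 = -7 + ((-3 + R)*R)/6 = -7 + (R*(-3 + R))/6 = -7 + R*(-3 + R)/6)
(-94 + S(U(-5)))**2 = (-94 + sqrt(-2 + (-7 - 1/2*(-5) + (1/6)*(-5)**2)))**2 = (-94 + sqrt(-2 + (-7 + 5/2 + (1/6)*25)))**2 = (-94 + sqrt(-2 + (-7 + 5/2 + 25/6)))**2 = (-94 + sqrt(-2 - 1/3))**2 = (-94 + sqrt(-7/3))**2 = (-94 + I*sqrt(21)/3)**2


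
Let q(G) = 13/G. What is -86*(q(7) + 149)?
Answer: -90816/7 ≈ -12974.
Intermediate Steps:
-86*(q(7) + 149) = -86*(13/7 + 149) = -86*1056/7 = -90816/7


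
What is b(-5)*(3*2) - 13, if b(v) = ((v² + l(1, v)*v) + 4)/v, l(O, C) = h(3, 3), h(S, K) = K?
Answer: -149/5 ≈ -29.800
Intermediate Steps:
l(O, C) = 3
b(v) = (4 + v² + 3*v)/v (b(v) = ((v² + 3*v) + 4)/v = (4 + v² + 3*v)/v)
b(-5)*(3*2) - 13 = (3 - 5 + 4/(-5))*(3*2) - 13 = (3 - 5 + 4*(-⅕))*6 - 13 = (3 - 5 - ⅘)*6 - 13 = -14/5*6 - 13 = -84/5 - 13 = -149/5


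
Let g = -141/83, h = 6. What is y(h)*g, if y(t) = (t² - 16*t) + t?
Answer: 7614/83 ≈ 91.735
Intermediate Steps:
y(t) = t² - 15*t
g = -141/83 (g = -141*1/83 = -141/83 ≈ -1.6988)
y(h)*g = (6*(-15 + 6))*(-141/83) = (6*(-9))*(-141/83) = -54*(-141/83) = 7614/83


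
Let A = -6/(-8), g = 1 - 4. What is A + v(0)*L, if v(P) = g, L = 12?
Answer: -141/4 ≈ -35.250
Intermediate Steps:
g = -3
v(P) = -3
A = ¾ (A = -6*(-⅛) = ¾ ≈ 0.75000)
A + v(0)*L = ¾ - 3*12 = ¾ - 36 = -141/4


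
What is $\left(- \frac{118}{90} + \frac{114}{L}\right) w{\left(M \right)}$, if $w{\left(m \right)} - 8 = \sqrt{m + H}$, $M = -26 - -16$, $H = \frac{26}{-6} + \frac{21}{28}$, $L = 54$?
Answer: $\frac{32}{5} + \frac{2 i \sqrt{489}}{15} \approx 6.4 + 2.9484 i$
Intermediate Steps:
$H = - \frac{43}{12}$ ($H = 26 \left(- \frac{1}{6}\right) + 21 \cdot \frac{1}{28} = - \frac{13}{3} + \frac{3}{4} = - \frac{43}{12} \approx -3.5833$)
$M = -10$ ($M = -26 + 16 = -10$)
$w{\left(m \right)} = 8 + \sqrt{- \frac{43}{12} + m}$ ($w{\left(m \right)} = 8 + \sqrt{m - \frac{43}{12}} = 8 + \sqrt{- \frac{43}{12} + m}$)
$\left(- \frac{118}{90} + \frac{114}{L}\right) w{\left(M \right)} = \left(- \frac{118}{90} + \frac{114}{54}\right) \left(8 + \frac{\sqrt{-129 + 36 \left(-10\right)}}{6}\right) = \left(\left(-118\right) \frac{1}{90} + 114 \cdot \frac{1}{54}\right) \left(8 + \frac{\sqrt{-129 - 360}}{6}\right) = \left(- \frac{59}{45} + \frac{19}{9}\right) \left(8 + \frac{\sqrt{-489}}{6}\right) = \frac{4 \left(8 + \frac{i \sqrt{489}}{6}\right)}{5} = \frac{32}{5} + \frac{2 i \sqrt{489}}{15}$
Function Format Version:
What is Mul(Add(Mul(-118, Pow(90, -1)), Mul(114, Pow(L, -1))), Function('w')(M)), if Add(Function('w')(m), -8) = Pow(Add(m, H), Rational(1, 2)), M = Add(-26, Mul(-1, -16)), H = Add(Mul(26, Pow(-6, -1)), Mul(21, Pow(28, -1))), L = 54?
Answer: Add(Rational(32, 5), Mul(Rational(2, 15), I, Pow(489, Rational(1, 2)))) ≈ Add(6.4000, Mul(2.9484, I))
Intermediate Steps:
H = Rational(-43, 12) (H = Add(Mul(26, Rational(-1, 6)), Mul(21, Rational(1, 28))) = Add(Rational(-13, 3), Rational(3, 4)) = Rational(-43, 12) ≈ -3.5833)
M = -10 (M = Add(-26, 16) = -10)
Function('w')(m) = Add(8, Pow(Add(Rational(-43, 12), m), Rational(1, 2))) (Function('w')(m) = Add(8, Pow(Add(m, Rational(-43, 12)), Rational(1, 2))) = Add(8, Pow(Add(Rational(-43, 12), m), Rational(1, 2))))
Mul(Add(Mul(-118, Pow(90, -1)), Mul(114, Pow(L, -1))), Function('w')(M)) = Mul(Add(Mul(-118, Pow(90, -1)), Mul(114, Pow(54, -1))), Add(8, Mul(Rational(1, 6), Pow(Add(-129, Mul(36, -10)), Rational(1, 2))))) = Mul(Add(Mul(-118, Rational(1, 90)), Mul(114, Rational(1, 54))), Add(8, Mul(Rational(1, 6), Pow(Add(-129, -360), Rational(1, 2))))) = Mul(Add(Rational(-59, 45), Rational(19, 9)), Add(8, Mul(Rational(1, 6), Pow(-489, Rational(1, 2))))) = Mul(Rational(4, 5), Add(8, Mul(Rational(1, 6), Mul(I, Pow(489, Rational(1, 2)))))) = Mul(Rational(4, 5), Add(8, Mul(Rational(1, 6), I, Pow(489, Rational(1, 2))))) = Add(Rational(32, 5), Mul(Rational(2, 15), I, Pow(489, Rational(1, 2))))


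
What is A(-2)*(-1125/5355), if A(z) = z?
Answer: 50/119 ≈ 0.42017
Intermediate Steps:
A(-2)*(-1125/5355) = -(-2250)/5355 = -2*(-25/119) = 50/119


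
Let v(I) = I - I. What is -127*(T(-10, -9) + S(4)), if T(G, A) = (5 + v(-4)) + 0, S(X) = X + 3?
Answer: -1524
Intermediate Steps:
v(I) = 0
S(X) = 3 + X
T(G, A) = 5 (T(G, A) = (5 + 0) + 0 = 5 + 0 = 5)
-127*(T(-10, -9) + S(4)) = -127*(5 + (3 + 4)) = -127*(5 + 7) = -127*12 = -1524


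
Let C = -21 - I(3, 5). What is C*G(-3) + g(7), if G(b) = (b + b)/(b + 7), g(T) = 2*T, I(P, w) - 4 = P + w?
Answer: 127/2 ≈ 63.500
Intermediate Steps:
I(P, w) = 4 + P + w (I(P, w) = 4 + (P + w) = 4 + P + w)
C = -33 (C = -21 - (4 + 3 + 5) = -21 - 1*12 = -21 - 12 = -33)
G(b) = 2*b/(7 + b) (G(b) = (2*b)/(7 + b) = 2*b/(7 + b))
C*G(-3) + g(7) = -66*(-3)/(7 - 3) + 2*7 = -66*(-3)/4 + 14 = -33*(-3/2) + 14 = 99/2 + 14 = 127/2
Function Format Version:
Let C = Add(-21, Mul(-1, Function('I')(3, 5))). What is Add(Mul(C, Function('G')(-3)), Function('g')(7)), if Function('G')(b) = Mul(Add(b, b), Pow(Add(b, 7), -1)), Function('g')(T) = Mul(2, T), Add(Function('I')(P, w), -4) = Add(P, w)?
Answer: Rational(127, 2) ≈ 63.500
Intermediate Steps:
Function('I')(P, w) = Add(4, P, w) (Function('I')(P, w) = Add(4, Add(P, w)) = Add(4, P, w))
C = -33 (C = Add(-21, Mul(-1, Add(4, 3, 5))) = Add(-21, Mul(-1, 12)) = Add(-21, -12) = -33)
Function('G')(b) = Mul(2, b, Pow(Add(7, b), -1)) (Function('G')(b) = Mul(Mul(2, b), Pow(Add(7, b), -1)) = Mul(2, b, Pow(Add(7, b), -1)))
Add(Mul(C, Function('G')(-3)), Function('g')(7)) = Add(Mul(-33, Mul(2, -3, Pow(Add(7, -3), -1))), Mul(2, 7)) = Add(Mul(-33, Mul(2, -3, Pow(4, -1))), 14) = Add(Mul(-33, Mul(2, -3, Rational(1, 4))), 14) = Add(Mul(-33, Rational(-3, 2)), 14) = Add(Rational(99, 2), 14) = Rational(127, 2)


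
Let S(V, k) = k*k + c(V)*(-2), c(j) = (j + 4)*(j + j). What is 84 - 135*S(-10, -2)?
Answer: 31944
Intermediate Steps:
c(j) = 2*j*(4 + j) (c(j) = (4 + j)*(2*j) = 2*j*(4 + j))
S(V, k) = k² - 4*V*(4 + V) (S(V, k) = k*k + (2*V*(4 + V))*(-2) = k² - 4*V*(4 + V))
84 - 135*S(-10, -2) = 84 - 135*((-2)² - 4*(-10)*(4 - 10)) = 84 - 135*(4 - 4*(-10)*(-6)) = 84 - 135*(4 - 240) = 84 - 135*(-236) = 84 + 31860 = 31944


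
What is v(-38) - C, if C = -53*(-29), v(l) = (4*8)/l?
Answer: -29219/19 ≈ -1537.8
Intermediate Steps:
v(l) = 32/l
C = 1537
v(-38) - C = 32/(-38) - 1*1537 = 32*(-1/38) - 1537 = -16/19 - 1537 = -29219/19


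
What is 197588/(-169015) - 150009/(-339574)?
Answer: -1346515367/1851390310 ≈ -0.72730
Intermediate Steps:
197588/(-169015) - 150009/(-339574) = 197588*(-1/169015) - 150009*(-1/339574) = -197588/169015 + 4839/10954 = -1346515367/1851390310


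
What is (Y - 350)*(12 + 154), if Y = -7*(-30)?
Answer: -23240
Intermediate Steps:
Y = 210
(Y - 350)*(12 + 154) = (210 - 350)*(12 + 154) = -140*166 = -23240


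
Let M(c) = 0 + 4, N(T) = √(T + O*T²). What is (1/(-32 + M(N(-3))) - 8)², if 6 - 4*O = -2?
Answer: 50625/784 ≈ 64.573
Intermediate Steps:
O = 2 (O = 3/2 - ¼*(-2) = 3/2 + ½ = 2)
N(T) = √(T + 2*T²)
M(c) = 4
(1/(-32 + M(N(-3))) - 8)² = (1/(-32 + 4) - 8)² = (1/(-28) - 8)² = (-1/28 - 8)² = (-225/28)² = 50625/784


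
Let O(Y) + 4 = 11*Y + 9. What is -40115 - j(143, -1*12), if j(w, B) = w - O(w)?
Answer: -38680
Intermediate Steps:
O(Y) = 5 + 11*Y (O(Y) = -4 + (11*Y + 9) = -4 + (9 + 11*Y) = 5 + 11*Y)
j(w, B) = -5 - 10*w (j(w, B) = w - (5 + 11*w) = w + (-5 - 11*w) = -5 - 10*w)
-40115 - j(143, -1*12) = -40115 - (-5 - 10*143) = -40115 - (-5 - 1430) = -40115 - 1*(-1435) = -40115 + 1435 = -38680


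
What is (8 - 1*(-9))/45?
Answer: 17/45 ≈ 0.37778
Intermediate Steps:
(8 - 1*(-9))/45 = (8 + 9)/45 = (1/45)*17 = 17/45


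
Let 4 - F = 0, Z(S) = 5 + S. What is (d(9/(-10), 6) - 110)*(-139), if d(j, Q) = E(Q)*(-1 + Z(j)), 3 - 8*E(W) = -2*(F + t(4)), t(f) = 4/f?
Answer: 1167183/80 ≈ 14590.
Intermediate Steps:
F = 4 (F = 4 - 1*0 = 4 + 0 = 4)
E(W) = 13/8 (E(W) = 3/8 - (-1)*(4 + 4/4)/4 = 3/8 - (-1)*(4 + 4*(1/4))/4 = 3/8 - (-1)*(4 + 1)/4 = 3/8 - (-1)*5/4 = 3/8 - 1/8*(-10) = 3/8 + 5/4 = 13/8)
d(j, Q) = 13/2 + 13*j/8 (d(j, Q) = 13*(-1 + (5 + j))/8 = 13*(4 + j)/8 = 13/2 + 13*j/8)
(d(9/(-10), 6) - 110)*(-139) = ((13/2 + 13*(9/(-10))/8) - 110)*(-139) = ((13/2 + 13*(9*(-1/10))/8) - 110)*(-139) = ((13/2 + (13/8)*(-9/10)) - 110)*(-139) = ((13/2 - 117/80) - 110)*(-139) = (403/80 - 110)*(-139) = -8397/80*(-139) = 1167183/80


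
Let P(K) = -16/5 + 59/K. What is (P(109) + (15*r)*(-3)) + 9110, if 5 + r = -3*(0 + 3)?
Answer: 5306851/545 ≈ 9737.3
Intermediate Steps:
r = -14 (r = -5 - 3*(0 + 3) = -5 - 3*3 = -5 - 9 = -14)
P(K) = -16/5 + 59/K (P(K) = -16*⅕ + 59/K = -16/5 + 59/K)
(P(109) + (15*r)*(-3)) + 9110 = ((-16/5 + 59/109) + (15*(-14))*(-3)) + 9110 = ((-16/5 + 59*(1/109)) - 210*(-3)) + 9110 = ((-16/5 + 59/109) + 630) + 9110 = (-1449/545 + 630) + 9110 = 341901/545 + 9110 = 5306851/545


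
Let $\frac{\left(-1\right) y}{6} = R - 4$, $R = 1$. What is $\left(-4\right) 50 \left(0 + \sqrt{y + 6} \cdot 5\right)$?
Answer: $- 2000 \sqrt{6} \approx -4899.0$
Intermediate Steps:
$y = 18$ ($y = - 6 \left(1 - 4\right) = \left(-6\right) \left(-3\right) = 18$)
$\left(-4\right) 50 \left(0 + \sqrt{y + 6} \cdot 5\right) = \left(-4\right) 50 \left(0 + \sqrt{18 + 6} \cdot 5\right) = - 200 \left(0 + \sqrt{24} \cdot 5\right) = - 200 \left(0 + 2 \sqrt{6} \cdot 5\right) = - 200 \left(0 + 10 \sqrt{6}\right) = - 200 \cdot 10 \sqrt{6} = - 2000 \sqrt{6}$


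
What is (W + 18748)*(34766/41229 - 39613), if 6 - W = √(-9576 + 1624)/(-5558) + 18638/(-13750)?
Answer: -70195300613292053/94483125 - 3266339222*I*√497/114575391 ≈ -7.4294e+8 - 635.55*I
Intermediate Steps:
W = 50569/6875 + 2*I*√497/2779 (W = 6 - (√(-9576 + 1624)/(-5558) + 18638/(-13750)) = 6 - (√(-7952)*(-1/5558) + 18638*(-1/13750)) = 6 - ((4*I*√497)*(-1/5558) - 9319/6875) = 6 - (-2*I*√497/2779 - 9319/6875) = 6 - (-9319/6875 - 2*I*√497/2779) = 6 + (9319/6875 + 2*I*√497/2779) = 50569/6875 + 2*I*√497/2779 ≈ 7.3555 + 0.016044*I)
(W + 18748)*(34766/41229 - 39613) = ((50569/6875 + 2*I*√497/2779) + 18748)*(34766/41229 - 39613) = (128943069/6875 + 2*I*√497/2779)*(34766*(1/41229) - 39613) = (128943069/6875 + 2*I*√497/2779)*(34766/41229 - 39613) = (128943069/6875 + 2*I*√497/2779)*(-1633169611/41229) = -70195300613292053/94483125 - 3266339222*I*√497/114575391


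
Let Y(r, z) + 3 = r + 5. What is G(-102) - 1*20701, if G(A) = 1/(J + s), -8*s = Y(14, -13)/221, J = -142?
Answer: -649680405/31384 ≈ -20701.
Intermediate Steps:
Y(r, z) = 2 + r (Y(r, z) = -3 + (r + 5) = -3 + (5 + r) = 2 + r)
s = -2/221 (s = -(2 + 14)/(8*221) = -2/221 ≈ -0.0090498)
G(A) = -221/31384 (G(A) = 1/(-142 - 2/221) = 1/(-31384/221) = -221/31384)
G(-102) - 1*20701 = -221/31384 - 1*20701 = -221/31384 - 20701 = -649680405/31384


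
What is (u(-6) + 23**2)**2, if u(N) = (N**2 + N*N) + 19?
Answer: 384400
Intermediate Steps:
u(N) = 19 + 2*N**2 (u(N) = (N**2 + N**2) + 19 = 2*N**2 + 19 = 19 + 2*N**2)
(u(-6) + 23**2)**2 = ((19 + 2*(-6)**2) + 23**2)**2 = ((19 + 2*36) + 529)**2 = ((19 + 72) + 529)**2 = (91 + 529)**2 = 620**2 = 384400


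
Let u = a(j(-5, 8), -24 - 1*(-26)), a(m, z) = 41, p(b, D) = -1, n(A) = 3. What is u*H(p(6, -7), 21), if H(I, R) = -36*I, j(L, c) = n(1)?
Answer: 1476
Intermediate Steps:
j(L, c) = 3
u = 41
u*H(p(6, -7), 21) = 41*(-36*(-1)) = 41*36 = 1476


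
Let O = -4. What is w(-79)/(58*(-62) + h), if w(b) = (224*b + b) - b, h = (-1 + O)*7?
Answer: 17696/3631 ≈ 4.8736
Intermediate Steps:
h = -35 (h = (-1 - 4)*7 = -5*7 = -35)
w(b) = 224*b (w(b) = 225*b - b = 224*b)
w(-79)/(58*(-62) + h) = (224*(-79))/(58*(-62) - 35) = -17696/(-3596 - 35) = -17696/(-3631) = -17696*(-1/3631) = 17696/3631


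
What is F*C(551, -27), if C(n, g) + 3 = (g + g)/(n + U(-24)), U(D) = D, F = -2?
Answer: 3270/527 ≈ 6.2049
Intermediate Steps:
C(n, g) = -3 + 2*g/(-24 + n) (C(n, g) = -3 + (g + g)/(n - 24) = -3 + (2*g)/(-24 + n) = -3 + 2*g/(-24 + n))
F*C(551, -27) = -2*(72 - 3*551 + 2*(-27))/(-24 + 551) = -2*(72 - 1653 - 54)/527 = -2*(-1635)/527 = -2*(-1635/527) = 3270/527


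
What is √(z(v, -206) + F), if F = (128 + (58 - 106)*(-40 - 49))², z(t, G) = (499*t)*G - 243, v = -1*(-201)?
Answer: I*√1301837 ≈ 1141.0*I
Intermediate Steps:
v = 201
z(t, G) = -243 + 499*G*t (z(t, G) = 499*G*t - 243 = -243 + 499*G*t)
F = 19360000 (F = (128 - 48*(-89))² = (128 + 4272)² = 4400² = 19360000)
√(z(v, -206) + F) = √((-243 + 499*(-206)*201) + 19360000) = √((-243 - 20661594) + 19360000) = √(-20661837 + 19360000) = √(-1301837) = I*√1301837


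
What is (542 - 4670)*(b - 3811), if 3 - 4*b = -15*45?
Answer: 15032112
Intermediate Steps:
b = 339/2 (b = ¾ - (-15)*45/4 = ¾ - ¼*(-675) = ¾ + 675/4 = 339/2 ≈ 169.50)
(542 - 4670)*(b - 3811) = (542 - 4670)*(339/2 - 3811) = -4128*(-7283/2) = 15032112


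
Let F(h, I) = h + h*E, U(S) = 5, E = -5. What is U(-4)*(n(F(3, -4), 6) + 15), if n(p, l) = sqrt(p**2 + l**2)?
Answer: 75 + 30*sqrt(5) ≈ 142.08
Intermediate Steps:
F(h, I) = -4*h (F(h, I) = h + h*(-5) = h - 5*h = -4*h)
n(p, l) = sqrt(l**2 + p**2)
U(-4)*(n(F(3, -4), 6) + 15) = 5*(sqrt(6**2 + (-4*3)**2) + 15) = 5*(sqrt(36 + (-12)**2) + 15) = 5*(sqrt(36 + 144) + 15) = 5*(sqrt(180) + 15) = 5*(6*sqrt(5) + 15) = 5*(15 + 6*sqrt(5)) = 75 + 30*sqrt(5)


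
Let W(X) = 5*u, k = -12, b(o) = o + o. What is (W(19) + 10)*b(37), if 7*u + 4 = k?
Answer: -740/7 ≈ -105.71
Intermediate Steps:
b(o) = 2*o
u = -16/7 (u = -4/7 + (1/7)*(-12) = -4/7 - 12/7 = -16/7 ≈ -2.2857)
W(X) = -80/7 (W(X) = 5*(-16/7) = -80/7)
(W(19) + 10)*b(37) = (-80/7 + 10)*(2*37) = -10/7*74 = -740/7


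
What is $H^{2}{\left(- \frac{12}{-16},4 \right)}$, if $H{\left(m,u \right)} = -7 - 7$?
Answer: $196$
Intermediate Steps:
$H{\left(m,u \right)} = -14$
$H^{2}{\left(- \frac{12}{-16},4 \right)} = \left(-14\right)^{2} = 196$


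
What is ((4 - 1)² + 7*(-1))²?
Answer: 4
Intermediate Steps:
((4 - 1)² + 7*(-1))² = (3² - 7)² = (9 - 7)² = 2² = 4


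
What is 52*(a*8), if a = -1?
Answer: -416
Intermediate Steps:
52*(a*8) = 52*(-1*8) = 52*(-8) = -416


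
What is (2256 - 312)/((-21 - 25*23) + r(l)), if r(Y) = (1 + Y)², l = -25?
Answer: -486/5 ≈ -97.200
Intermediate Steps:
(2256 - 312)/((-21 - 25*23) + r(l)) = (2256 - 312)/((-21 - 25*23) + (1 - 25)²) = 1944/((-21 - 575) + (-24)²) = 1944/(-596 + 576) = 1944/(-20) = 1944*(-1/20) = -486/5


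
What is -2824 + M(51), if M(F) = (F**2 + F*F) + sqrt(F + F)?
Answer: 2378 + sqrt(102) ≈ 2388.1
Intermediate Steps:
M(F) = 2*F**2 + sqrt(2)*sqrt(F) (M(F) = (F**2 + F**2) + sqrt(2*F) = 2*F**2 + sqrt(2)*sqrt(F))
-2824 + M(51) = -2824 + (2*51**2 + sqrt(2)*sqrt(51)) = -2824 + (2*2601 + sqrt(102)) = -2824 + (5202 + sqrt(102)) = 2378 + sqrt(102)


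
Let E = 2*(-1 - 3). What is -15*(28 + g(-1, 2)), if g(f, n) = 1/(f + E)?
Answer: -1255/3 ≈ -418.33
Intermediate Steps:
E = -8 (E = 2*(-4) = -8)
g(f, n) = 1/(-8 + f) (g(f, n) = 1/(f - 8) = 1/(-8 + f))
-15*(28 + g(-1, 2)) = -15*(28 + 1/(-8 - 1)) = -15*(28 + 1/(-9)) = -15*(28 - ⅑) = -15*251/9 = -1255/3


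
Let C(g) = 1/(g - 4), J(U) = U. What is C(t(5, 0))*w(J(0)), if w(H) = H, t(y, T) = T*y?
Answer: 0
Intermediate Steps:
C(g) = 1/(-4 + g)
C(t(5, 0))*w(J(0)) = 0/(-4 + 0*5) = 0/(-4 + 0) = 0/(-4) = -¼*0 = 0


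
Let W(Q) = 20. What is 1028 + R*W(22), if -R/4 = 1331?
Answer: -105452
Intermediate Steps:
R = -5324 (R = -4*1331 = -5324)
1028 + R*W(22) = 1028 - 5324*20 = 1028 - 106480 = -105452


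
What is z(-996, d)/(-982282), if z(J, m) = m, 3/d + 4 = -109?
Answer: 3/110997866 ≈ 2.7028e-8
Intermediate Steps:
d = -3/113 (d = 3/(-4 - 109) = 3/(-113) = 3*(-1/113) = -3/113 ≈ -0.026549)
z(-996, d)/(-982282) = -3/113/(-982282) = -3/113*(-1/982282) = 3/110997866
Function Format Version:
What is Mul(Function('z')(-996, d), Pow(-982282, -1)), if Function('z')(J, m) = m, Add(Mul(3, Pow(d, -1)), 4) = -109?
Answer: Rational(3, 110997866) ≈ 2.7028e-8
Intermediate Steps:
d = Rational(-3, 113) (d = Mul(3, Pow(Add(-4, -109), -1)) = Mul(3, Pow(-113, -1)) = Mul(3, Rational(-1, 113)) = Rational(-3, 113) ≈ -0.026549)
Mul(Function('z')(-996, d), Pow(-982282, -1)) = Mul(Rational(-3, 113), Pow(-982282, -1)) = Mul(Rational(-3, 113), Rational(-1, 982282)) = Rational(3, 110997866)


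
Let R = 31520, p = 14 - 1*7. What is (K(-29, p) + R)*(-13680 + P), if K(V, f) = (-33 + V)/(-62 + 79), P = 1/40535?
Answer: -297098973090622/689095 ≈ -4.3114e+8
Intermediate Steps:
p = 7 (p = 14 - 7 = 7)
P = 1/40535 ≈ 2.4670e-5
K(V, f) = -33/17 + V/17 (K(V, f) = (-33 + V)/17 = (-33 + V)*(1/17) = -33/17 + V/17)
(K(-29, p) + R)*(-13680 + P) = ((-33/17 + (1/17)*(-29)) + 31520)*(-13680 + 1/40535) = ((-33/17 - 29/17) + 31520)*(-554518799/40535) = (-62/17 + 31520)*(-554518799/40535) = (535778/17)*(-554518799/40535) = -297098973090622/689095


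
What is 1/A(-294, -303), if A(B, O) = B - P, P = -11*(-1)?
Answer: -1/305 ≈ -0.0032787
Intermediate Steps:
P = 11
A(B, O) = -11 + B (A(B, O) = B - 1*11 = B - 11 = -11 + B)
1/A(-294, -303) = 1/(-11 - 294) = 1/(-305) = -1/305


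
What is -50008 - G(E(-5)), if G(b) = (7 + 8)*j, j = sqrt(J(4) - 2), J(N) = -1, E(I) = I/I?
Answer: -50008 - 15*I*sqrt(3) ≈ -50008.0 - 25.981*I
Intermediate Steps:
E(I) = 1
j = I*sqrt(3) (j = sqrt(-1 - 2) = sqrt(-3) = I*sqrt(3) ≈ 1.732*I)
G(b) = 15*I*sqrt(3) (G(b) = (7 + 8)*(I*sqrt(3)) = 15*(I*sqrt(3)) = 15*I*sqrt(3))
-50008 - G(E(-5)) = -50008 - 15*I*sqrt(3)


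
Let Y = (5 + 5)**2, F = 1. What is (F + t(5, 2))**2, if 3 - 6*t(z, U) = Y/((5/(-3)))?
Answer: 529/4 ≈ 132.25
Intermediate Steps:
Y = 100 (Y = 10**2 = 100)
t(z, U) = 21/2 (t(z, U) = 1/2 - 50/(3*(5/(-3))) = 1/2 - 50/(3*(5*(-1/3))) = 1/2 - 50/(3*(-5/3)) = 1/2 - 50*(-3)/(3*5) = 1/2 - 1/6*(-60) = 1/2 + 10 = 21/2)
(F + t(5, 2))**2 = (1 + 21/2)**2 = (23/2)**2 = 529/4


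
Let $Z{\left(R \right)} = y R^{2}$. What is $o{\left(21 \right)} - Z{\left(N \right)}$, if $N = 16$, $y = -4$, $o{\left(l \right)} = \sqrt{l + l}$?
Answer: $1024 + \sqrt{42} \approx 1030.5$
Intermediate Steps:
$o{\left(l \right)} = \sqrt{2} \sqrt{l}$ ($o{\left(l \right)} = \sqrt{2 l} = \sqrt{2} \sqrt{l}$)
$Z{\left(R \right)} = - 4 R^{2}$
$o{\left(21 \right)} - Z{\left(N \right)} = \sqrt{2} \sqrt{21} - - 4 \cdot 16^{2} = \sqrt{42} - \left(-4\right) 256 = \sqrt{42} - -1024 = \sqrt{42} + 1024 = 1024 + \sqrt{42}$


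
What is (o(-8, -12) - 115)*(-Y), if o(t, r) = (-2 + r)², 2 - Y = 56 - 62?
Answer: -648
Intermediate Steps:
Y = 8 (Y = 2 - (56 - 62) = 2 - 1*(-6) = 2 + 6 = 8)
(o(-8, -12) - 115)*(-Y) = ((-2 - 12)² - 115)*(-1*8) = ((-14)² - 115)*(-8) = (196 - 115)*(-8) = 81*(-8) = -648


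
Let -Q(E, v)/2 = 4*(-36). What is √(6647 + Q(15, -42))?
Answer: √6935 ≈ 83.277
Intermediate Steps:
Q(E, v) = 288 (Q(E, v) = -8*(-36) = -2*(-144) = 288)
√(6647 + Q(15, -42)) = √(6647 + 288) = √6935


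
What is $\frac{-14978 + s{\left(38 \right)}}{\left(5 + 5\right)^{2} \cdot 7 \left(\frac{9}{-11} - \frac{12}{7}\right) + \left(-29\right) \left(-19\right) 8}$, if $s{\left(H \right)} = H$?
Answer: $- \frac{41085}{7247} \approx -5.6692$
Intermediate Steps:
$\frac{-14978 + s{\left(38 \right)}}{\left(5 + 5\right)^{2} \cdot 7 \left(\frac{9}{-11} - \frac{12}{7}\right) + \left(-29\right) \left(-19\right) 8} = \frac{-14978 + 38}{\left(5 + 5\right)^{2} \cdot 7 \left(\frac{9}{-11} - \frac{12}{7}\right) + \left(-29\right) \left(-19\right) 8} = - \frac{14940}{10^{2} \cdot 7 \left(9 \left(- \frac{1}{11}\right) - \frac{12}{7}\right) + 551 \cdot 8} = - \frac{14940}{100 \cdot 7 \left(- \frac{9}{11} - \frac{12}{7}\right) + 4408} = - \frac{14940}{700 \left(- \frac{195}{77}\right) + 4408} = - \frac{14940}{- \frac{19500}{11} + 4408} = - \frac{14940}{\frac{28988}{11}} = \left(-14940\right) \frac{11}{28988} = - \frac{41085}{7247}$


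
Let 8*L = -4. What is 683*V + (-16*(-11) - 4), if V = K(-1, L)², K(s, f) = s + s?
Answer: 2904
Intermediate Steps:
L = -½ (L = (⅛)*(-4) = -½ ≈ -0.50000)
K(s, f) = 2*s
V = 4 (V = (2*(-1))² = (-2)² = 4)
683*V + (-16*(-11) - 4) = 683*4 + (-16*(-11) - 4) = 2732 + (176 - 4) = 2732 + 172 = 2904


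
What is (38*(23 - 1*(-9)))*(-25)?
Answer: -30400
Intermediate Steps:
(38*(23 - 1*(-9)))*(-25) = (38*(23 + 9))*(-25) = (38*32)*(-25) = 1216*(-25) = -30400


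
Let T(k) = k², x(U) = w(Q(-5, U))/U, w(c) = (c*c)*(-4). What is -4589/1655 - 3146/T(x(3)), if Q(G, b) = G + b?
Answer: -24017227/211840 ≈ -113.37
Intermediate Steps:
w(c) = -4*c² (w(c) = c²*(-4) = -4*c²)
x(U) = -4*(-5 + U)²/U (x(U) = (-4*(-5 + U)²)/U = -4*(-5 + U)²/U)
-4589/1655 - 3146/T(x(3)) = -4589/1655 - 3146*9/(16*(-5 + 3)⁴) = -4589*1/1655 - 3146/((-4*⅓*(-2)²)²) = -4589/1655 - 3146/((-4*⅓*4)²) = -4589/1655 - 3146/((-16/3)²) = -4589/1655 - 3146/256/9 = -4589/1655 - 3146*9/256 = -4589/1655 - 14157/128 = -24017227/211840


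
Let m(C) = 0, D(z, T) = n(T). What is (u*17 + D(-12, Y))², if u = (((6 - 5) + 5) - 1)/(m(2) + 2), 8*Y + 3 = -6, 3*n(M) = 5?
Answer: 70225/36 ≈ 1950.7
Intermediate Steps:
n(M) = 5/3 (n(M) = (⅓)*5 = 5/3)
Y = -9/8 (Y = -3/8 + (⅛)*(-6) = -3/8 - ¾ = -9/8 ≈ -1.1250)
D(z, T) = 5/3
u = 5/2 (u = (((6 - 5) + 5) - 1)/(0 + 2) = ((1 + 5) - 1)/2 = (6 - 1)*(½) = 5*(½) = 5/2 ≈ 2.5000)
(u*17 + D(-12, Y))² = ((5/2)*17 + 5/3)² = (85/2 + 5/3)² = (265/6)² = 70225/36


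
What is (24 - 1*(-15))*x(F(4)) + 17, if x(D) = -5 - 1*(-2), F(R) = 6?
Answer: -100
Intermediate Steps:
x(D) = -3 (x(D) = -5 + 2 = -3)
(24 - 1*(-15))*x(F(4)) + 17 = (24 - 1*(-15))*(-3) + 17 = (24 + 15)*(-3) + 17 = 39*(-3) + 17 = -117 + 17 = -100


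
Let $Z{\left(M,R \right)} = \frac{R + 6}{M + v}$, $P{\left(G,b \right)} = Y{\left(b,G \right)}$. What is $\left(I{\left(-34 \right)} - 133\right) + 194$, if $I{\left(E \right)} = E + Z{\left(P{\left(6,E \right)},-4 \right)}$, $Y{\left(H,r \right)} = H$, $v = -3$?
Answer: $\frac{997}{37} \approx 26.946$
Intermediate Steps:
$P{\left(G,b \right)} = b$
$Z{\left(M,R \right)} = \frac{6 + R}{-3 + M}$ ($Z{\left(M,R \right)} = \frac{R + 6}{M - 3} = \frac{6 + R}{-3 + M}$)
$I{\left(E \right)} = E + \frac{2}{-3 + E}$ ($I{\left(E \right)} = E + \frac{6 - 4}{-3 + E} = E + \frac{1}{-3 + E} 2 = E + \frac{2}{-3 + E}$)
$\left(I{\left(-34 \right)} - 133\right) + 194 = \left(\frac{2 - 34 \left(-3 - 34\right)}{-3 - 34} - 133\right) + 194 = \left(\frac{2 - -1258}{-37} - 133\right) + 194 = \left(- \frac{2 + 1258}{37} - 133\right) + 194 = \left(\left(- \frac{1}{37}\right) 1260 - 133\right) + 194 = \left(- \frac{1260}{37} - 133\right) + 194 = - \frac{6181}{37} + 194 = \frac{997}{37}$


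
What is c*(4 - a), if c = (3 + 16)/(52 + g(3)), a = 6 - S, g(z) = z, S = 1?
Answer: -19/55 ≈ -0.34545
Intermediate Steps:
a = 5 (a = 6 - 1*1 = 6 - 1 = 5)
c = 19/55 (c = (3 + 16)/(52 + 3) = 19/55 ≈ 0.34545)
c*(4 - a) = 19*(4 - 1*5)/55 = 19*(4 - 5)/55 = (19/55)*(-1) = -19/55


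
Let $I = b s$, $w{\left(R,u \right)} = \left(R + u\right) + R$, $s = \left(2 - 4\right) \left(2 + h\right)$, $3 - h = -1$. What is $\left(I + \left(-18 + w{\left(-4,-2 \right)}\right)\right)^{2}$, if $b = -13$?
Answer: $16384$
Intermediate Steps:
$h = 4$ ($h = 3 - -1 = 3 + 1 = 4$)
$s = -12$ ($s = \left(2 - 4\right) \left(2 + 4\right) = \left(-2\right) 6 = -12$)
$w{\left(R,u \right)} = u + 2 R$
$I = 156$ ($I = \left(-13\right) \left(-12\right) = 156$)
$\left(I + \left(-18 + w{\left(-4,-2 \right)}\right)\right)^{2} = \left(156 + \left(-18 + \left(-2 + 2 \left(-4\right)\right)\right)\right)^{2} = \left(156 - 28\right)^{2} = 128^{2} = 16384$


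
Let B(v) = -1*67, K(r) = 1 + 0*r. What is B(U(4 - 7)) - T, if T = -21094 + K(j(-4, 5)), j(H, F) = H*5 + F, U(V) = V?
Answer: 21026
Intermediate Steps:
j(H, F) = F + 5*H (j(H, F) = 5*H + F = F + 5*H)
K(r) = 1 (K(r) = 1 + 0 = 1)
T = -21093 (T = -21094 + 1 = -21093)
B(v) = -67
B(U(4 - 7)) - T = -67 - 1*(-21093) = -67 + 21093 = 21026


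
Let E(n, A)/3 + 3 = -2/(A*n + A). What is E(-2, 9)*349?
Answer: -8725/3 ≈ -2908.3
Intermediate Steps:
E(n, A) = -9 - 6/(A + A*n) (E(n, A) = -9 + 3*(-2/(A*n + A)) = -9 + 3*(-2/(A + A*n)) = -9 - 6/(A + A*n))
E(-2, 9)*349 = (3*(-2 - 3*9 - 3*9*(-2))/(9*(1 - 2)))*349 = (3*(1/9)*(-2 - 27 + 54)/(-1))*349 = (3*(1/9)*(-1)*25)*349 = -25/3*349 = -8725/3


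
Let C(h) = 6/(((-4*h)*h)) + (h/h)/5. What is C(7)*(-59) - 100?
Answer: -53897/490 ≈ -109.99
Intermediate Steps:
C(h) = 1/5 - 3/(2*h**2) (C(h) = 6/((-4*h**2)) + 1*(1/5) = 6*(-1/(4*h**2)) + 1/5 = -3/(2*h**2) + 1/5 = 1/5 - 3/(2*h**2))
C(7)*(-59) - 100 = (1/5 - 3/2/7**2)*(-59) - 100 = (1/5 - 3/2*1/49)*(-59) - 100 = (1/5 - 3/98)*(-59) - 100 = (83/490)*(-59) - 100 = -4897/490 - 100 = -53897/490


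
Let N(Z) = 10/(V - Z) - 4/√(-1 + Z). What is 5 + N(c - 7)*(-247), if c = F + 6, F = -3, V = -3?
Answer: -2465 - 988*I*√5/5 ≈ -2465.0 - 441.85*I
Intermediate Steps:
c = 3 (c = -3 + 6 = 3)
N(Z) = -4/√(-1 + Z) + 10/(-3 - Z) (N(Z) = 10/(-3 - Z) - 4/√(-1 + Z) = -4/√(-1 + Z) + 10/(-3 - Z))
5 + N(c - 7)*(-247) = 5 + (2*(-6 - 5*√(-1 + (3 - 7)) - 2*(3 - 7))/(√(-1 + (3 - 7))*(3 + (3 - 7))))*(-247) = 5 + (2*(-6 - 5*√(-1 - 4) - 2*(-4))/(√(-1 - 4)*(3 - 4)))*(-247) = 5 + (2*(-6 - 5*I*√5 + 8)/(√(-5)*(-1)))*(-247) = 5 + (2*(-I*√5/5)*(-1)*(-6 - 5*I*√5 + 8))*(-247) = 5 + (2*(-I*√5/5)*(-1)*(2 - 5*I*√5))*(-247) = 5 + (2*I*√5*(2 - 5*I*√5)/5)*(-247) = 5 - 494*I*√5*(2 - 5*I*√5)/5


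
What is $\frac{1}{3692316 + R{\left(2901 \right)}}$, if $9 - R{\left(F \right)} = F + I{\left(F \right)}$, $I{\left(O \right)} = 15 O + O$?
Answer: $\frac{1}{3643008} \approx 2.745 \cdot 10^{-7}$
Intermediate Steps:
$I{\left(O \right)} = 16 O$
$R{\left(F \right)} = 9 - 17 F$ ($R{\left(F \right)} = 9 - \left(F + 16 F\right) = 9 - 17 F$)
$\frac{1}{3692316 + R{\left(2901 \right)}} = \frac{1}{3692316 + \left(9 - 49317\right)} = \frac{1}{3692316 - 49308} = \frac{1}{3643008}$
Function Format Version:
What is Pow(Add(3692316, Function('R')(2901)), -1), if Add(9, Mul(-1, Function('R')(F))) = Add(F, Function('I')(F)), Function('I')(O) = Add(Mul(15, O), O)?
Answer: Rational(1, 3643008) ≈ 2.7450e-7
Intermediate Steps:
Function('I')(O) = Mul(16, O)
Function('R')(F) = Add(9, Mul(-17, F)) (Function('R')(F) = Add(9, Mul(-1, Add(F, Mul(16, F)))) = Add(9, Mul(-1, Mul(17, F))) = Add(9, Mul(-17, F)))
Pow(Add(3692316, Function('R')(2901)), -1) = Pow(Add(3692316, Add(9, Mul(-17, 2901))), -1) = Pow(Add(3692316, Add(9, -49317)), -1) = Pow(Add(3692316, -49308), -1) = Pow(3643008, -1) = Rational(1, 3643008)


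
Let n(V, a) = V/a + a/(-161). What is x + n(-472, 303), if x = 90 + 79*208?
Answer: 805824925/48783 ≈ 16519.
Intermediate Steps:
n(V, a) = -a/161 + V/a (n(V, a) = V/a + a*(-1/161) = V/a - a/161 = -a/161 + V/a)
x = 16522 (x = 90 + 16432 = 16522)
x + n(-472, 303) = 16522 + (-1/161*303 - 472/303) = 16522 + (-303/161 - 472*1/303) = 16522 + (-303/161 - 472/303) = 16522 - 167801/48783 = 805824925/48783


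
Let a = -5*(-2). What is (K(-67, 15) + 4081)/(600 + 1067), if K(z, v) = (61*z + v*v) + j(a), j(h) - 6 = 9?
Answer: 234/1667 ≈ 0.14037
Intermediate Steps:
a = 10
j(h) = 15 (j(h) = 6 + 9 = 15)
K(z, v) = 15 + v² + 61*z (K(z, v) = (61*z + v*v) + 15 = (61*z + v²) + 15 = (v² + 61*z) + 15 = 15 + v² + 61*z)
(K(-67, 15) + 4081)/(600 + 1067) = ((15 + 15² + 61*(-67)) + 4081)/(600 + 1067) = ((15 + 225 - 4087) + 4081)/1667 = (-3847 + 4081)*(1/1667) = 234*(1/1667) = 234/1667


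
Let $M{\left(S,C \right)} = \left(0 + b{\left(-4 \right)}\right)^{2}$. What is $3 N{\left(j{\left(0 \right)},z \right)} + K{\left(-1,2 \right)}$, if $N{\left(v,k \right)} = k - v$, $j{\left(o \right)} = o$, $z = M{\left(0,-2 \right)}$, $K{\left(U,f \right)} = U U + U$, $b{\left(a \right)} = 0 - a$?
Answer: $48$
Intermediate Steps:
$b{\left(a \right)} = - a$
$M{\left(S,C \right)} = 16$ ($M{\left(S,C \right)} = \left(0 - -4\right)^{2} = \left(0 + 4\right)^{2} = 4^{2} = 16$)
$K{\left(U,f \right)} = U + U^{2}$ ($K{\left(U,f \right)} = U^{2} + U = U + U^{2}$)
$z = 16$
$3 N{\left(j{\left(0 \right)},z \right)} + K{\left(-1,2 \right)} = 3 \left(16 - 0\right) - \left(1 - 1\right) = 3 \left(16 + 0\right) - 0 = 3 \cdot 16 + 0 = 48 + 0 = 48$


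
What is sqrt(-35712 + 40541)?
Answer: sqrt(4829) ≈ 69.491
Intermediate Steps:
sqrt(-35712 + 40541) = sqrt(4829)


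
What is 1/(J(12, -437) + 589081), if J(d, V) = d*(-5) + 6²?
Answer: 1/589057 ≈ 1.6976e-6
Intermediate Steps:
J(d, V) = 36 - 5*d (J(d, V) = -5*d + 36 = 36 - 5*d)
1/(J(12, -437) + 589081) = 1/((36 - 5*12) + 589081) = 1/((36 - 60) + 589081) = 1/(-24 + 589081) = 1/589057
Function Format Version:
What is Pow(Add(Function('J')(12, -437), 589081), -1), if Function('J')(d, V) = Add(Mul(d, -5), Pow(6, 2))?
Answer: Rational(1, 589057) ≈ 1.6976e-6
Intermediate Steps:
Function('J')(d, V) = Add(36, Mul(-5, d)) (Function('J')(d, V) = Add(Mul(-5, d), 36) = Add(36, Mul(-5, d)))
Pow(Add(Function('J')(12, -437), 589081), -1) = Pow(Add(Add(36, Mul(-5, 12)), 589081), -1) = Pow(Add(Add(36, -60), 589081), -1) = Pow(Add(-24, 589081), -1) = Pow(589057, -1) = Rational(1, 589057)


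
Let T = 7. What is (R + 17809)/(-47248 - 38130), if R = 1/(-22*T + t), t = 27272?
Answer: -482944463/2315280604 ≈ -0.20859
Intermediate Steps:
R = 1/27118 (R = 1/(-22*7 + 27272) = 1/(-154 + 27272) = 1/27118 ≈ 3.6876e-5)
(R + 17809)/(-47248 - 38130) = (1/27118 + 17809)/(-47248 - 38130) = (482944463/27118)/(-85378) = (482944463/27118)*(-1/85378) = -482944463/2315280604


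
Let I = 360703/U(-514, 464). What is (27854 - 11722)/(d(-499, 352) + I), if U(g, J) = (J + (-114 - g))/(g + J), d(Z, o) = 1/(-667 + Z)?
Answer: -4062940992/5257246441 ≈ -0.77283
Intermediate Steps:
U(g, J) = (-114 + J - g)/(J + g)
I = -9017575/432 (I = 360703/(((-114 + 464 - 1*(-514))/(464 - 514))) = 360703/(((-114 + 464 + 514)/(-50))) = 360703/((-1/50*864)) = 360703/(-432/25) = 360703*(-25/432) = -9017575/432 ≈ -20874.)
(27854 - 11722)/(d(-499, 352) + I) = (27854 - 11722)/(1/(-667 - 499) - 9017575/432) = 16132/(1/(-1166) - 9017575/432) = 16132/(-1/1166 - 9017575/432) = 16132/(-5257246441/251856) = 16132*(-251856/5257246441) = -4062940992/5257246441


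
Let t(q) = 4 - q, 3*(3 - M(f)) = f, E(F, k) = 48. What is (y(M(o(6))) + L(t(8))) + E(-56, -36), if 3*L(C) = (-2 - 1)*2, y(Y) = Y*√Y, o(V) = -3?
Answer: 54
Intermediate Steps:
M(f) = 3 - f/3
y(Y) = Y^(3/2)
L(C) = -2 (L(C) = ((-2 - 1)*2)/3 = (-3*2)/3 = (⅓)*(-6) = -2)
(y(M(o(6))) + L(t(8))) + E(-56, -36) = ((3 - ⅓*(-3))^(3/2) - 2) + 48 = ((3 + 1)^(3/2) - 2) + 48 = (4^(3/2) - 2) + 48 = (8 - 2) + 48 = 6 + 48 = 54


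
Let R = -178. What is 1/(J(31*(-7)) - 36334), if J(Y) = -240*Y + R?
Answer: 1/15568 ≈ 6.4234e-5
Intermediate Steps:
J(Y) = -178 - 240*Y (J(Y) = -240*Y - 178 = -178 - 240*Y)
1/(J(31*(-7)) - 36334) = 1/((-178 - 7440*(-7)) - 36334) = 1/((-178 - 240*(-217)) - 36334) = 1/((-178 + 52080) - 36334) = 1/(51902 - 36334) = 1/15568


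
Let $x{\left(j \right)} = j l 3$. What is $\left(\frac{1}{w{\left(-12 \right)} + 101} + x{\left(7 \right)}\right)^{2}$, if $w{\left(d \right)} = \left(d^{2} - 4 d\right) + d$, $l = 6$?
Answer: $\frac{1253655649}{78961} \approx 15877.0$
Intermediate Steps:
$x{\left(j \right)} = 18 j$ ($x{\left(j \right)} = j 6 \cdot 3 = 6 j 3 = 18 j$)
$w{\left(d \right)} = d^{2} - 3 d$
$\left(\frac{1}{w{\left(-12 \right)} + 101} + x{\left(7 \right)}\right)^{2} = \left(\frac{1}{- 12 \left(-3 - 12\right) + 101} + 18 \cdot 7\right)^{2} = \left(\frac{1}{\left(-12\right) \left(-15\right) + 101} + 126\right)^{2} = \left(\frac{1}{180 + 101} + 126\right)^{2} = \left(\frac{1}{281} + 126\right)^{2} = \left(\frac{35407}{281}\right)^{2} = \frac{1253655649}{78961}$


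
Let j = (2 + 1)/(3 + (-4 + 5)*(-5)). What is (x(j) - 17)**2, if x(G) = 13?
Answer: 16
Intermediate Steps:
j = -3/2 (j = 3/(3 + 1*(-5)) = 3/(3 - 5) = 3/(-2) = 3*(-1/2) = -3/2 ≈ -1.5000)
(x(j) - 17)**2 = (13 - 17)**2 = (-4)**2 = 16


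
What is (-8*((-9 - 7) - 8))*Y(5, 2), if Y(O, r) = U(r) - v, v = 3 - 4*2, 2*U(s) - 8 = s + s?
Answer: 2112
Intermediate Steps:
U(s) = 4 + s (U(s) = 4 + (s + s)/2 = 4 + (2*s)/2 = 4 + s)
v = -5 (v = 3 - 8 = -5)
Y(O, r) = 9 + r (Y(O, r) = (4 + r) - 1*(-5) = (4 + r) + 5 = 9 + r)
(-8*((-9 - 7) - 8))*Y(5, 2) = (-8*((-9 - 7) - 8))*(9 + 2) = -8*(-16 - 8)*11 = -8*(-24)*11 = 192*11 = 2112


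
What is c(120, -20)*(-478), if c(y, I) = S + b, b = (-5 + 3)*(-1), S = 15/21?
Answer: -9082/7 ≈ -1297.4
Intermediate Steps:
S = 5/7 (S = 15*(1/21) = 5/7 ≈ 0.71429)
b = 2 (b = -2*(-1) = 2)
c(y, I) = 19/7 (c(y, I) = 5/7 + 2 = 19/7)
c(120, -20)*(-478) = (19/7)*(-478) = -9082/7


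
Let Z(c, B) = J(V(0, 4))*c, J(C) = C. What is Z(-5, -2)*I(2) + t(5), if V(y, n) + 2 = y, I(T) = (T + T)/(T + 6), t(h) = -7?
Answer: -2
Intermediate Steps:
I(T) = 2*T/(6 + T) (I(T) = (2*T)/(6 + T) = 2*T/(6 + T))
V(y, n) = -2 + y
Z(c, B) = -2*c (Z(c, B) = (-2 + 0)*c = -2*c)
Z(-5, -2)*I(2) + t(5) = (-2*(-5))*(2*2/(6 + 2)) - 7 = 10*(2*2/8) - 7 = 10*(2*2*(1/8)) - 7 = 10*(1/2) - 7 = 5 - 7 = -2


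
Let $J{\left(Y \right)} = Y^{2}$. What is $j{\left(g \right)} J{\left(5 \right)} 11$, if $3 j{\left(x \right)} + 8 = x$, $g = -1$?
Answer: $-825$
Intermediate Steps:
$j{\left(x \right)} = - \frac{8}{3} + \frac{x}{3}$
$j{\left(g \right)} J{\left(5 \right)} 11 = \left(- \frac{8}{3} + \frac{1}{3} \left(-1\right)\right) 5^{2} \cdot 11 = \left(- \frac{8}{3} - \frac{1}{3}\right) 25 \cdot 11 = \left(-3\right) 25 \cdot 11 = \left(-75\right) 11 = -825$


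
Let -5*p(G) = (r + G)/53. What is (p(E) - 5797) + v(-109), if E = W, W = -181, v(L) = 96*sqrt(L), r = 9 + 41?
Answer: -1536074/265 + 96*I*sqrt(109) ≈ -5796.5 + 1002.3*I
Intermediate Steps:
r = 50
E = -181
p(G) = -10/53 - G/265 (p(G) = -(50 + G)/(5*53) = -(50/53 + G/53)/5 = -10/53 - G/265)
(p(E) - 5797) + v(-109) = ((-10/53 - 1/265*(-181)) - 5797) + 96*sqrt(-109) = ((-10/53 + 181/265) - 5797) + 96*(I*sqrt(109)) = (131/265 - 5797) + 96*I*sqrt(109) = -1536074/265 + 96*I*sqrt(109)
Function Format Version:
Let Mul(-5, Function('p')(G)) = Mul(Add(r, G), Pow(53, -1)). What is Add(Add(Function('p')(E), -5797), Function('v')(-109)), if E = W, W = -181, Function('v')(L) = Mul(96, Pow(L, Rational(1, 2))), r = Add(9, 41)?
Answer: Add(Rational(-1536074, 265), Mul(96, I, Pow(109, Rational(1, 2)))) ≈ Add(-5796.5, Mul(1002.3, I))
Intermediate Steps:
r = 50
E = -181
Function('p')(G) = Add(Rational(-10, 53), Mul(Rational(-1, 265), G)) (Function('p')(G) = Mul(Rational(-1, 5), Mul(Add(50, G), Pow(53, -1))) = Mul(Rational(-1, 5), Mul(Add(50, G), Rational(1, 53))) = Mul(Rational(-1, 5), Add(Rational(50, 53), Mul(Rational(1, 53), G))) = Add(Rational(-10, 53), Mul(Rational(-1, 265), G)))
Add(Add(Function('p')(E), -5797), Function('v')(-109)) = Add(Add(Add(Rational(-10, 53), Mul(Rational(-1, 265), -181)), -5797), Mul(96, Pow(-109, Rational(1, 2)))) = Add(Add(Add(Rational(-10, 53), Rational(181, 265)), -5797), Mul(96, Mul(I, Pow(109, Rational(1, 2))))) = Add(Add(Rational(131, 265), -5797), Mul(96, I, Pow(109, Rational(1, 2)))) = Add(Rational(-1536074, 265), Mul(96, I, Pow(109, Rational(1, 2))))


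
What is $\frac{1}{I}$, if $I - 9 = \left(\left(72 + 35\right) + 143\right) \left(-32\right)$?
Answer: $- \frac{1}{7991} \approx -0.00012514$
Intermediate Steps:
$I = -7991$ ($I = 9 + \left(\left(72 + 35\right) + 143\right) \left(-32\right) = 9 + \left(107 + 143\right) \left(-32\right) = 9 + 250 \left(-32\right) = 9 - 8000 = -7991$)
$\frac{1}{I} = \frac{1}{-7991} = - \frac{1}{7991}$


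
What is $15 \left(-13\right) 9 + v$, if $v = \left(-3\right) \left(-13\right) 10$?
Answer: $-1365$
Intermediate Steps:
$v = 390$ ($v = 39 \cdot 10 = 390$)
$15 \left(-13\right) 9 + v = 15 \left(-13\right) 9 + 390 = \left(-195\right) 9 + 390 = -1755 + 390 = -1365$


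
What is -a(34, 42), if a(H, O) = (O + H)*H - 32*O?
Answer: -1240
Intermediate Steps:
a(H, O) = -32*O + H*(H + O) (a(H, O) = (H + O)*H - 32*O = H*(H + O) - 32*O = -32*O + H*(H + O))
-a(34, 42) = -(34² - 32*42 + 34*42) = -(1156 - 1344 + 1428) = -1*1240 = -1240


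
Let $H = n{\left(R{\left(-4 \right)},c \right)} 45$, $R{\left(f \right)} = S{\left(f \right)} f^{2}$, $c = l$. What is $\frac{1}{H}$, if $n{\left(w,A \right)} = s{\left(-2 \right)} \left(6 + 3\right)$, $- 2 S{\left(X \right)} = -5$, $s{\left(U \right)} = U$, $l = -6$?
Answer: $- \frac{1}{810} \approx -0.0012346$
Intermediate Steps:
$c = -6$
$S{\left(X \right)} = \frac{5}{2}$ ($S{\left(X \right)} = \left(- \frac{1}{2}\right) \left(-5\right) = \frac{5}{2}$)
$R{\left(f \right)} = \frac{5 f^{2}}{2}$
$n{\left(w,A \right)} = -18$ ($n{\left(w,A \right)} = - 2 \left(6 + 3\right) = \left(-2\right) 9 = -18$)
$H = -810$ ($H = \left(-18\right) 45 = -810$)
$\frac{1}{H} = \frac{1}{-810} = - \frac{1}{810}$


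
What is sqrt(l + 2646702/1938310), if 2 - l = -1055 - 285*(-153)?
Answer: I*sqrt(39962412111697295)/969155 ≈ 206.27*I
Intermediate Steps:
l = -42548 (l = 2 - (-1055 - 285*(-153)) = 2 - (-1055 + 43605) = 2 - 1*42550 = 2 - 42550 = -42548)
sqrt(l + 2646702/1938310) = sqrt(-42548 + 2646702/1938310) = sqrt(-42548 + 2646702*(1/1938310)) = sqrt(-42548 + 1323351/969155) = sqrt(-41234283589/969155) = I*sqrt(39962412111697295)/969155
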